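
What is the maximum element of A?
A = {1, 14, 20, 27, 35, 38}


Set A = {1, 14, 20, 27, 35, 38}
Elements in ascending order: 1, 14, 20, 27, 35, 38
The largest element is 38.

38


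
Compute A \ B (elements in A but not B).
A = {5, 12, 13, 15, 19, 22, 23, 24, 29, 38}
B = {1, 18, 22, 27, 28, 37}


Set A = {5, 12, 13, 15, 19, 22, 23, 24, 29, 38}
Set B = {1, 18, 22, 27, 28, 37}
A \ B includes elements in A that are not in B.
Check each element of A:
5 (not in B, keep), 12 (not in B, keep), 13 (not in B, keep), 15 (not in B, keep), 19 (not in B, keep), 22 (in B, remove), 23 (not in B, keep), 24 (not in B, keep), 29 (not in B, keep), 38 (not in B, keep)
A \ B = {5, 12, 13, 15, 19, 23, 24, 29, 38}

{5, 12, 13, 15, 19, 23, 24, 29, 38}


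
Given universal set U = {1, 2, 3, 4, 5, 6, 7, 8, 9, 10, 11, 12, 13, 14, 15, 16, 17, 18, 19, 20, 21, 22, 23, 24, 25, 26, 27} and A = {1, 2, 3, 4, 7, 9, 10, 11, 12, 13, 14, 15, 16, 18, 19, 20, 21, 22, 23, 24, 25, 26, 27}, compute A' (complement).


Universal set U = {1, 2, 3, 4, 5, 6, 7, 8, 9, 10, 11, 12, 13, 14, 15, 16, 17, 18, 19, 20, 21, 22, 23, 24, 25, 26, 27}
Set A = {1, 2, 3, 4, 7, 9, 10, 11, 12, 13, 14, 15, 16, 18, 19, 20, 21, 22, 23, 24, 25, 26, 27}
A' = U \ A = elements in U but not in A
Checking each element of U:
1 (in A, exclude), 2 (in A, exclude), 3 (in A, exclude), 4 (in A, exclude), 5 (not in A, include), 6 (not in A, include), 7 (in A, exclude), 8 (not in A, include), 9 (in A, exclude), 10 (in A, exclude), 11 (in A, exclude), 12 (in A, exclude), 13 (in A, exclude), 14 (in A, exclude), 15 (in A, exclude), 16 (in A, exclude), 17 (not in A, include), 18 (in A, exclude), 19 (in A, exclude), 20 (in A, exclude), 21 (in A, exclude), 22 (in A, exclude), 23 (in A, exclude), 24 (in A, exclude), 25 (in A, exclude), 26 (in A, exclude), 27 (in A, exclude)
A' = {5, 6, 8, 17}

{5, 6, 8, 17}


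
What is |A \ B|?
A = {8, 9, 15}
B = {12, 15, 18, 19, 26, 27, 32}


Set A = {8, 9, 15}
Set B = {12, 15, 18, 19, 26, 27, 32}
A \ B = {8, 9}
|A \ B| = 2

2


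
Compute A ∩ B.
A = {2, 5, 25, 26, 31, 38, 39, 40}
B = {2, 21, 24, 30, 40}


Set A = {2, 5, 25, 26, 31, 38, 39, 40}
Set B = {2, 21, 24, 30, 40}
A ∩ B includes only elements in both sets.
Check each element of A against B:
2 ✓, 5 ✗, 25 ✗, 26 ✗, 31 ✗, 38 ✗, 39 ✗, 40 ✓
A ∩ B = {2, 40}

{2, 40}


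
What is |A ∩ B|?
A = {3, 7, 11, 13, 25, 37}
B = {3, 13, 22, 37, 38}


Set A = {3, 7, 11, 13, 25, 37}
Set B = {3, 13, 22, 37, 38}
A ∩ B = {3, 13, 37}
|A ∩ B| = 3

3


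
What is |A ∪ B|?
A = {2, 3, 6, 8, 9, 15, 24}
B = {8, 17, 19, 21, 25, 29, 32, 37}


Set A = {2, 3, 6, 8, 9, 15, 24}, |A| = 7
Set B = {8, 17, 19, 21, 25, 29, 32, 37}, |B| = 8
A ∩ B = {8}, |A ∩ B| = 1
|A ∪ B| = |A| + |B| - |A ∩ B| = 7 + 8 - 1 = 14

14


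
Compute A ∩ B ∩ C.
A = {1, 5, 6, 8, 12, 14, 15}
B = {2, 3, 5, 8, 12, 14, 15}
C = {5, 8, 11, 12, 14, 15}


Set A = {1, 5, 6, 8, 12, 14, 15}
Set B = {2, 3, 5, 8, 12, 14, 15}
Set C = {5, 8, 11, 12, 14, 15}
First, A ∩ B = {5, 8, 12, 14, 15}
Then, (A ∩ B) ∩ C = {5, 8, 12, 14, 15}

{5, 8, 12, 14, 15}


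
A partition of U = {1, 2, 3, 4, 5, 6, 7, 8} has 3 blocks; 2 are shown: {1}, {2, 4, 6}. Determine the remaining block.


U = {1, 2, 3, 4, 5, 6, 7, 8}
Shown blocks: {1}, {2, 4, 6}
A partition's blocks are pairwise disjoint and cover U, so the missing block = U \ (union of shown blocks).
Union of shown blocks: {1, 2, 4, 6}
Missing block = U \ (union) = {3, 5, 7, 8}

{3, 5, 7, 8}


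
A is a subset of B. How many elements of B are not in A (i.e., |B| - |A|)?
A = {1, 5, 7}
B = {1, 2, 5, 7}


Set A = {1, 5, 7}, |A| = 3
Set B = {1, 2, 5, 7}, |B| = 4
Since A ⊆ B: B \ A = {2}
|B| - |A| = 4 - 3 = 1

1


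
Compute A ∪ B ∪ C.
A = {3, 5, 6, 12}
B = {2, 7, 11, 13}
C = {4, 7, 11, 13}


Set A = {3, 5, 6, 12}
Set B = {2, 7, 11, 13}
Set C = {4, 7, 11, 13}
First, A ∪ B = {2, 3, 5, 6, 7, 11, 12, 13}
Then, (A ∪ B) ∪ C = {2, 3, 4, 5, 6, 7, 11, 12, 13}

{2, 3, 4, 5, 6, 7, 11, 12, 13}


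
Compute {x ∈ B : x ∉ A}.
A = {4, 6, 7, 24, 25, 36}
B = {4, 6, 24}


Set A = {4, 6, 7, 24, 25, 36}
Set B = {4, 6, 24}
Check each element of B against A:
4 ∈ A, 6 ∈ A, 24 ∈ A
Elements of B not in A: {}

{}


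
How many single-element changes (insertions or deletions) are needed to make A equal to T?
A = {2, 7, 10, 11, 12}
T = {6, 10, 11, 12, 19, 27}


Set A = {2, 7, 10, 11, 12}
Set T = {6, 10, 11, 12, 19, 27}
Elements to remove from A (in A, not in T): {2, 7} → 2 removals
Elements to add to A (in T, not in A): {6, 19, 27} → 3 additions
Total edits = 2 + 3 = 5

5


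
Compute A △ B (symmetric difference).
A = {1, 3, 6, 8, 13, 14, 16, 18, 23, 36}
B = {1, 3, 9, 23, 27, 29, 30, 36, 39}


Set A = {1, 3, 6, 8, 13, 14, 16, 18, 23, 36}
Set B = {1, 3, 9, 23, 27, 29, 30, 36, 39}
A △ B = (A \ B) ∪ (B \ A)
Elements in A but not B: {6, 8, 13, 14, 16, 18}
Elements in B but not A: {9, 27, 29, 30, 39}
A △ B = {6, 8, 9, 13, 14, 16, 18, 27, 29, 30, 39}

{6, 8, 9, 13, 14, 16, 18, 27, 29, 30, 39}


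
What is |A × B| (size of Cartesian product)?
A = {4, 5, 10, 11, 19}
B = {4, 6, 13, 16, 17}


Set A = {4, 5, 10, 11, 19} has 5 elements.
Set B = {4, 6, 13, 16, 17} has 5 elements.
|A × B| = |A| × |B| = 5 × 5 = 25

25


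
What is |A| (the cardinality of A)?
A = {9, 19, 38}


Set A = {9, 19, 38}
Listing elements: 9, 19, 38
Counting: 3 elements
|A| = 3

3


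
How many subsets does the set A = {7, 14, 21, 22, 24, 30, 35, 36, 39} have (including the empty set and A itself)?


Set A = {7, 14, 21, 22, 24, 30, 35, 36, 39}
|A| = 9
The power set P(A) contains all subsets of A.
|P(A)| = 2^|A| = 2^9 = 512

512


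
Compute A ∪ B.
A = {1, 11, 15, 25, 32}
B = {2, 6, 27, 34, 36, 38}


Set A = {1, 11, 15, 25, 32}
Set B = {2, 6, 27, 34, 36, 38}
A ∪ B includes all elements in either set.
Elements from A: {1, 11, 15, 25, 32}
Elements from B not already included: {2, 6, 27, 34, 36, 38}
A ∪ B = {1, 2, 6, 11, 15, 25, 27, 32, 34, 36, 38}

{1, 2, 6, 11, 15, 25, 27, 32, 34, 36, 38}


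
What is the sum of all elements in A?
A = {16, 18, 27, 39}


Set A = {16, 18, 27, 39}
Sum = 16 + 18 + 27 + 39 = 100

100


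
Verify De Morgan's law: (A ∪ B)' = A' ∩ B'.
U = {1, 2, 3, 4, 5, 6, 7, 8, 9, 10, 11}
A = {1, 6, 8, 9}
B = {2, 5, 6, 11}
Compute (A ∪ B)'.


U = {1, 2, 3, 4, 5, 6, 7, 8, 9, 10, 11}
A = {1, 6, 8, 9}, B = {2, 5, 6, 11}
A ∪ B = {1, 2, 5, 6, 8, 9, 11}
(A ∪ B)' = U \ (A ∪ B) = {3, 4, 7, 10}
Verification via A' ∩ B': A' = {2, 3, 4, 5, 7, 10, 11}, B' = {1, 3, 4, 7, 8, 9, 10}
A' ∩ B' = {3, 4, 7, 10} ✓

{3, 4, 7, 10}


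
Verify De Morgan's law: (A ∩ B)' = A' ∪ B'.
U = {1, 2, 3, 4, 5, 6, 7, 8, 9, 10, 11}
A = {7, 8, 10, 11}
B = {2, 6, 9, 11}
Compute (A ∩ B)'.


U = {1, 2, 3, 4, 5, 6, 7, 8, 9, 10, 11}
A = {7, 8, 10, 11}, B = {2, 6, 9, 11}
A ∩ B = {11}
(A ∩ B)' = U \ (A ∩ B) = {1, 2, 3, 4, 5, 6, 7, 8, 9, 10}
Verification via A' ∪ B': A' = {1, 2, 3, 4, 5, 6, 9}, B' = {1, 3, 4, 5, 7, 8, 10}
A' ∪ B' = {1, 2, 3, 4, 5, 6, 7, 8, 9, 10} ✓

{1, 2, 3, 4, 5, 6, 7, 8, 9, 10}


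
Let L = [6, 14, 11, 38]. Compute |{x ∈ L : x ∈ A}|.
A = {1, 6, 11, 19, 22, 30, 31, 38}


Set A = {1, 6, 11, 19, 22, 30, 31, 38}
Candidates: [6, 14, 11, 38]
Check each candidate:
6 ∈ A, 14 ∉ A, 11 ∈ A, 38 ∈ A
Count of candidates in A: 3

3


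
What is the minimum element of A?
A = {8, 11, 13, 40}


Set A = {8, 11, 13, 40}
Elements in ascending order: 8, 11, 13, 40
The smallest element is 8.

8


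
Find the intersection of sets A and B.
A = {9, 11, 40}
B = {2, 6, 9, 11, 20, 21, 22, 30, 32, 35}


Set A = {9, 11, 40}
Set B = {2, 6, 9, 11, 20, 21, 22, 30, 32, 35}
A ∩ B includes only elements in both sets.
Check each element of A against B:
9 ✓, 11 ✓, 40 ✗
A ∩ B = {9, 11}

{9, 11}


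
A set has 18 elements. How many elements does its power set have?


The set has 18 elements.
The power set contains all possible subsets.
|P(A)| = 2^|A| = 2^18 = 262144

262144


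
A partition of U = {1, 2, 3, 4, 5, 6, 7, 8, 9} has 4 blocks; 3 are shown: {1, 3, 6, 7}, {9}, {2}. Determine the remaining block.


U = {1, 2, 3, 4, 5, 6, 7, 8, 9}
Shown blocks: {1, 3, 6, 7}, {9}, {2}
A partition's blocks are pairwise disjoint and cover U, so the missing block = U \ (union of shown blocks).
Union of shown blocks: {1, 2, 3, 6, 7, 9}
Missing block = U \ (union) = {4, 5, 8}

{4, 5, 8}


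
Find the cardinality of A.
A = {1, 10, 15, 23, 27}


Set A = {1, 10, 15, 23, 27}
Listing elements: 1, 10, 15, 23, 27
Counting: 5 elements
|A| = 5

5


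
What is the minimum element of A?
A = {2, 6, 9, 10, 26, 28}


Set A = {2, 6, 9, 10, 26, 28}
Elements in ascending order: 2, 6, 9, 10, 26, 28
The smallest element is 2.

2


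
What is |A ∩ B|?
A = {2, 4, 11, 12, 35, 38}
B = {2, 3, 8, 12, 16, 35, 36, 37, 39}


Set A = {2, 4, 11, 12, 35, 38}
Set B = {2, 3, 8, 12, 16, 35, 36, 37, 39}
A ∩ B = {2, 12, 35}
|A ∩ B| = 3

3


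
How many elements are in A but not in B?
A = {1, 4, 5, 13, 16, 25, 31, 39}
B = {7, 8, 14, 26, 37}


Set A = {1, 4, 5, 13, 16, 25, 31, 39}
Set B = {7, 8, 14, 26, 37}
A \ B = {1, 4, 5, 13, 16, 25, 31, 39}
|A \ B| = 8

8


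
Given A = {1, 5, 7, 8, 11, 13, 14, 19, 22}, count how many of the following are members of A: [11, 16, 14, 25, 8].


Set A = {1, 5, 7, 8, 11, 13, 14, 19, 22}
Candidates: [11, 16, 14, 25, 8]
Check each candidate:
11 ∈ A, 16 ∉ A, 14 ∈ A, 25 ∉ A, 8 ∈ A
Count of candidates in A: 3

3


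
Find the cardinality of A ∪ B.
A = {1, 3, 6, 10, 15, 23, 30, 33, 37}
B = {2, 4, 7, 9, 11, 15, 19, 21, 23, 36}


Set A = {1, 3, 6, 10, 15, 23, 30, 33, 37}, |A| = 9
Set B = {2, 4, 7, 9, 11, 15, 19, 21, 23, 36}, |B| = 10
A ∩ B = {15, 23}, |A ∩ B| = 2
|A ∪ B| = |A| + |B| - |A ∩ B| = 9 + 10 - 2 = 17

17


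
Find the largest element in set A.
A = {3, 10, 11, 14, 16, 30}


Set A = {3, 10, 11, 14, 16, 30}
Elements in ascending order: 3, 10, 11, 14, 16, 30
The largest element is 30.

30


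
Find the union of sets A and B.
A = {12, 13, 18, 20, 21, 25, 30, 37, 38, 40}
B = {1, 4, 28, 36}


Set A = {12, 13, 18, 20, 21, 25, 30, 37, 38, 40}
Set B = {1, 4, 28, 36}
A ∪ B includes all elements in either set.
Elements from A: {12, 13, 18, 20, 21, 25, 30, 37, 38, 40}
Elements from B not already included: {1, 4, 28, 36}
A ∪ B = {1, 4, 12, 13, 18, 20, 21, 25, 28, 30, 36, 37, 38, 40}

{1, 4, 12, 13, 18, 20, 21, 25, 28, 30, 36, 37, 38, 40}


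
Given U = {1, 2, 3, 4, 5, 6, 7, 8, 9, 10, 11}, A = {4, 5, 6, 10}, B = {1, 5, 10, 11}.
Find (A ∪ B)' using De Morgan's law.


U = {1, 2, 3, 4, 5, 6, 7, 8, 9, 10, 11}
A = {4, 5, 6, 10}, B = {1, 5, 10, 11}
A ∪ B = {1, 4, 5, 6, 10, 11}
(A ∪ B)' = U \ (A ∪ B) = {2, 3, 7, 8, 9}
Verification via A' ∩ B': A' = {1, 2, 3, 7, 8, 9, 11}, B' = {2, 3, 4, 6, 7, 8, 9}
A' ∩ B' = {2, 3, 7, 8, 9} ✓

{2, 3, 7, 8, 9}


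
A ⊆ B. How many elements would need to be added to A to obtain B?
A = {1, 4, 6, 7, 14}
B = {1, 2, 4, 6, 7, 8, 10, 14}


Set A = {1, 4, 6, 7, 14}, |A| = 5
Set B = {1, 2, 4, 6, 7, 8, 10, 14}, |B| = 8
Since A ⊆ B: B \ A = {2, 8, 10}
|B| - |A| = 8 - 5 = 3

3


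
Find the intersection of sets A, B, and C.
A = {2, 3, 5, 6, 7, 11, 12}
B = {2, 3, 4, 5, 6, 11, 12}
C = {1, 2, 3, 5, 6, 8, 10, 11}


Set A = {2, 3, 5, 6, 7, 11, 12}
Set B = {2, 3, 4, 5, 6, 11, 12}
Set C = {1, 2, 3, 5, 6, 8, 10, 11}
First, A ∩ B = {2, 3, 5, 6, 11, 12}
Then, (A ∩ B) ∩ C = {2, 3, 5, 6, 11}

{2, 3, 5, 6, 11}


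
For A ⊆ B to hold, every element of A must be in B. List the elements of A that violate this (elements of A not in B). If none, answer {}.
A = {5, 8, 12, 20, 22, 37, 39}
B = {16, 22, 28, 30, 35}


Set A = {5, 8, 12, 20, 22, 37, 39}
Set B = {16, 22, 28, 30, 35}
Check each element of A against B:
5 ∉ B (include), 8 ∉ B (include), 12 ∉ B (include), 20 ∉ B (include), 22 ∈ B, 37 ∉ B (include), 39 ∉ B (include)
Elements of A not in B: {5, 8, 12, 20, 37, 39}

{5, 8, 12, 20, 37, 39}


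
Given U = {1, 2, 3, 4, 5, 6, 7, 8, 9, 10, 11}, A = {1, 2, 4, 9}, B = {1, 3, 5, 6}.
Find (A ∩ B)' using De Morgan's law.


U = {1, 2, 3, 4, 5, 6, 7, 8, 9, 10, 11}
A = {1, 2, 4, 9}, B = {1, 3, 5, 6}
A ∩ B = {1}
(A ∩ B)' = U \ (A ∩ B) = {2, 3, 4, 5, 6, 7, 8, 9, 10, 11}
Verification via A' ∪ B': A' = {3, 5, 6, 7, 8, 10, 11}, B' = {2, 4, 7, 8, 9, 10, 11}
A' ∪ B' = {2, 3, 4, 5, 6, 7, 8, 9, 10, 11} ✓

{2, 3, 4, 5, 6, 7, 8, 9, 10, 11}


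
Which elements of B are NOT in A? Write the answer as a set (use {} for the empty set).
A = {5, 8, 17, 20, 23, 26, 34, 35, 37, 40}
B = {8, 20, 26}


Set A = {5, 8, 17, 20, 23, 26, 34, 35, 37, 40}
Set B = {8, 20, 26}
Check each element of B against A:
8 ∈ A, 20 ∈ A, 26 ∈ A
Elements of B not in A: {}

{}


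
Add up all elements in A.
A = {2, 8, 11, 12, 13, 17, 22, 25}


Set A = {2, 8, 11, 12, 13, 17, 22, 25}
Sum = 2 + 8 + 11 + 12 + 13 + 17 + 22 + 25 = 110

110


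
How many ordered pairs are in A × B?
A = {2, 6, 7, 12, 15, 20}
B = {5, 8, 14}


Set A = {2, 6, 7, 12, 15, 20} has 6 elements.
Set B = {5, 8, 14} has 3 elements.
|A × B| = |A| × |B| = 6 × 3 = 18

18


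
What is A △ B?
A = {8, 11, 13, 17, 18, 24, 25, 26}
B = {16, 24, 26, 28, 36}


Set A = {8, 11, 13, 17, 18, 24, 25, 26}
Set B = {16, 24, 26, 28, 36}
A △ B = (A \ B) ∪ (B \ A)
Elements in A but not B: {8, 11, 13, 17, 18, 25}
Elements in B but not A: {16, 28, 36}
A △ B = {8, 11, 13, 16, 17, 18, 25, 28, 36}

{8, 11, 13, 16, 17, 18, 25, 28, 36}


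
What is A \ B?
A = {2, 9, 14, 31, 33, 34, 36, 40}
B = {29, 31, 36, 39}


Set A = {2, 9, 14, 31, 33, 34, 36, 40}
Set B = {29, 31, 36, 39}
A \ B includes elements in A that are not in B.
Check each element of A:
2 (not in B, keep), 9 (not in B, keep), 14 (not in B, keep), 31 (in B, remove), 33 (not in B, keep), 34 (not in B, keep), 36 (in B, remove), 40 (not in B, keep)
A \ B = {2, 9, 14, 33, 34, 40}

{2, 9, 14, 33, 34, 40}


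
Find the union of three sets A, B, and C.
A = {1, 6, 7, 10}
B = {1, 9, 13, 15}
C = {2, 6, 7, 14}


Set A = {1, 6, 7, 10}
Set B = {1, 9, 13, 15}
Set C = {2, 6, 7, 14}
First, A ∪ B = {1, 6, 7, 9, 10, 13, 15}
Then, (A ∪ B) ∪ C = {1, 2, 6, 7, 9, 10, 13, 14, 15}

{1, 2, 6, 7, 9, 10, 13, 14, 15}


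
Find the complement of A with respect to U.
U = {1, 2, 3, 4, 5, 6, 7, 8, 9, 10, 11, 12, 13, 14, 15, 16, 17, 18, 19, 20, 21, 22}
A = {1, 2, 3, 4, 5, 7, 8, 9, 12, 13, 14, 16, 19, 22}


Universal set U = {1, 2, 3, 4, 5, 6, 7, 8, 9, 10, 11, 12, 13, 14, 15, 16, 17, 18, 19, 20, 21, 22}
Set A = {1, 2, 3, 4, 5, 7, 8, 9, 12, 13, 14, 16, 19, 22}
A' = U \ A = elements in U but not in A
Checking each element of U:
1 (in A, exclude), 2 (in A, exclude), 3 (in A, exclude), 4 (in A, exclude), 5 (in A, exclude), 6 (not in A, include), 7 (in A, exclude), 8 (in A, exclude), 9 (in A, exclude), 10 (not in A, include), 11 (not in A, include), 12 (in A, exclude), 13 (in A, exclude), 14 (in A, exclude), 15 (not in A, include), 16 (in A, exclude), 17 (not in A, include), 18 (not in A, include), 19 (in A, exclude), 20 (not in A, include), 21 (not in A, include), 22 (in A, exclude)
A' = {6, 10, 11, 15, 17, 18, 20, 21}

{6, 10, 11, 15, 17, 18, 20, 21}


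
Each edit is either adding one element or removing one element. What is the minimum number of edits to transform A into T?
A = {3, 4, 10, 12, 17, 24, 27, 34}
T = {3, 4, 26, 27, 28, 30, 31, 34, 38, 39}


Set A = {3, 4, 10, 12, 17, 24, 27, 34}
Set T = {3, 4, 26, 27, 28, 30, 31, 34, 38, 39}
Elements to remove from A (in A, not in T): {10, 12, 17, 24} → 4 removals
Elements to add to A (in T, not in A): {26, 28, 30, 31, 38, 39} → 6 additions
Total edits = 4 + 6 = 10

10


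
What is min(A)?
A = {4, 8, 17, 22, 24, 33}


Set A = {4, 8, 17, 22, 24, 33}
Elements in ascending order: 4, 8, 17, 22, 24, 33
The smallest element is 4.

4


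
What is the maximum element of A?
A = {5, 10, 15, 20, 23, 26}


Set A = {5, 10, 15, 20, 23, 26}
Elements in ascending order: 5, 10, 15, 20, 23, 26
The largest element is 26.

26


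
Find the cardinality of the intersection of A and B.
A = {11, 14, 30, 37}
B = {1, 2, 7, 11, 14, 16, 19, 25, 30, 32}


Set A = {11, 14, 30, 37}
Set B = {1, 2, 7, 11, 14, 16, 19, 25, 30, 32}
A ∩ B = {11, 14, 30}
|A ∩ B| = 3

3


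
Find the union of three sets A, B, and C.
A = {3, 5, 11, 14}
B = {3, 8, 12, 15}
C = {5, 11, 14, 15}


Set A = {3, 5, 11, 14}
Set B = {3, 8, 12, 15}
Set C = {5, 11, 14, 15}
First, A ∪ B = {3, 5, 8, 11, 12, 14, 15}
Then, (A ∪ B) ∪ C = {3, 5, 8, 11, 12, 14, 15}

{3, 5, 8, 11, 12, 14, 15}


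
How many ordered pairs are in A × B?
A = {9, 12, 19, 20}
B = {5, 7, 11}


Set A = {9, 12, 19, 20} has 4 elements.
Set B = {5, 7, 11} has 3 elements.
|A × B| = |A| × |B| = 4 × 3 = 12

12


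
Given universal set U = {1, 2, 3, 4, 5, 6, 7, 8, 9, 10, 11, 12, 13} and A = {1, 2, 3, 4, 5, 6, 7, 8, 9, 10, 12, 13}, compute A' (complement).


Universal set U = {1, 2, 3, 4, 5, 6, 7, 8, 9, 10, 11, 12, 13}
Set A = {1, 2, 3, 4, 5, 6, 7, 8, 9, 10, 12, 13}
A' = U \ A = elements in U but not in A
Checking each element of U:
1 (in A, exclude), 2 (in A, exclude), 3 (in A, exclude), 4 (in A, exclude), 5 (in A, exclude), 6 (in A, exclude), 7 (in A, exclude), 8 (in A, exclude), 9 (in A, exclude), 10 (in A, exclude), 11 (not in A, include), 12 (in A, exclude), 13 (in A, exclude)
A' = {11}

{11}


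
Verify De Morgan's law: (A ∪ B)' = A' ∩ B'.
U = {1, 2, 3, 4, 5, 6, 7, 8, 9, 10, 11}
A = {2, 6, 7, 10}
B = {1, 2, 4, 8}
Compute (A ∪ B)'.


U = {1, 2, 3, 4, 5, 6, 7, 8, 9, 10, 11}
A = {2, 6, 7, 10}, B = {1, 2, 4, 8}
A ∪ B = {1, 2, 4, 6, 7, 8, 10}
(A ∪ B)' = U \ (A ∪ B) = {3, 5, 9, 11}
Verification via A' ∩ B': A' = {1, 3, 4, 5, 8, 9, 11}, B' = {3, 5, 6, 7, 9, 10, 11}
A' ∩ B' = {3, 5, 9, 11} ✓

{3, 5, 9, 11}


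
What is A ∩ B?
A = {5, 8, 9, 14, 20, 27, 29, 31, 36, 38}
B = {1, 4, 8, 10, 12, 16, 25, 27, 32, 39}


Set A = {5, 8, 9, 14, 20, 27, 29, 31, 36, 38}
Set B = {1, 4, 8, 10, 12, 16, 25, 27, 32, 39}
A ∩ B includes only elements in both sets.
Check each element of A against B:
5 ✗, 8 ✓, 9 ✗, 14 ✗, 20 ✗, 27 ✓, 29 ✗, 31 ✗, 36 ✗, 38 ✗
A ∩ B = {8, 27}

{8, 27}


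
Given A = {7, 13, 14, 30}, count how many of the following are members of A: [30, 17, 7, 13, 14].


Set A = {7, 13, 14, 30}
Candidates: [30, 17, 7, 13, 14]
Check each candidate:
30 ∈ A, 17 ∉ A, 7 ∈ A, 13 ∈ A, 14 ∈ A
Count of candidates in A: 4

4


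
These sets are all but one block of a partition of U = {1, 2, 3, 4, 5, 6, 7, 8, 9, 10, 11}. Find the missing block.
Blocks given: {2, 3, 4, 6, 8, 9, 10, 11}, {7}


U = {1, 2, 3, 4, 5, 6, 7, 8, 9, 10, 11}
Shown blocks: {2, 3, 4, 6, 8, 9, 10, 11}, {7}
A partition's blocks are pairwise disjoint and cover U, so the missing block = U \ (union of shown blocks).
Union of shown blocks: {2, 3, 4, 6, 7, 8, 9, 10, 11}
Missing block = U \ (union) = {1, 5}

{1, 5}


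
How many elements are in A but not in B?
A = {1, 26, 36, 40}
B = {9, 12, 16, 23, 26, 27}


Set A = {1, 26, 36, 40}
Set B = {9, 12, 16, 23, 26, 27}
A \ B = {1, 36, 40}
|A \ B| = 3

3


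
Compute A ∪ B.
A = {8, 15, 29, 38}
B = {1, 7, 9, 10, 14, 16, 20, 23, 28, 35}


Set A = {8, 15, 29, 38}
Set B = {1, 7, 9, 10, 14, 16, 20, 23, 28, 35}
A ∪ B includes all elements in either set.
Elements from A: {8, 15, 29, 38}
Elements from B not already included: {1, 7, 9, 10, 14, 16, 20, 23, 28, 35}
A ∪ B = {1, 7, 8, 9, 10, 14, 15, 16, 20, 23, 28, 29, 35, 38}

{1, 7, 8, 9, 10, 14, 15, 16, 20, 23, 28, 29, 35, 38}


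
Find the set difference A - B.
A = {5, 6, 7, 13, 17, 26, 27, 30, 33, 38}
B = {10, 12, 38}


Set A = {5, 6, 7, 13, 17, 26, 27, 30, 33, 38}
Set B = {10, 12, 38}
A \ B includes elements in A that are not in B.
Check each element of A:
5 (not in B, keep), 6 (not in B, keep), 7 (not in B, keep), 13 (not in B, keep), 17 (not in B, keep), 26 (not in B, keep), 27 (not in B, keep), 30 (not in B, keep), 33 (not in B, keep), 38 (in B, remove)
A \ B = {5, 6, 7, 13, 17, 26, 27, 30, 33}

{5, 6, 7, 13, 17, 26, 27, 30, 33}


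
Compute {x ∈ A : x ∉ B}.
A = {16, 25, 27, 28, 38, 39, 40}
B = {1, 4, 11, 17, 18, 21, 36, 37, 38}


Set A = {16, 25, 27, 28, 38, 39, 40}
Set B = {1, 4, 11, 17, 18, 21, 36, 37, 38}
Check each element of A against B:
16 ∉ B (include), 25 ∉ B (include), 27 ∉ B (include), 28 ∉ B (include), 38 ∈ B, 39 ∉ B (include), 40 ∉ B (include)
Elements of A not in B: {16, 25, 27, 28, 39, 40}

{16, 25, 27, 28, 39, 40}


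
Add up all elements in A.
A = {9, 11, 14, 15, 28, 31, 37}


Set A = {9, 11, 14, 15, 28, 31, 37}
Sum = 9 + 11 + 14 + 15 + 28 + 31 + 37 = 145

145


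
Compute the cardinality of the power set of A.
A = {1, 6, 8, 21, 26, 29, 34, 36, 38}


Set A = {1, 6, 8, 21, 26, 29, 34, 36, 38}
|A| = 9
The power set P(A) contains all subsets of A.
|P(A)| = 2^|A| = 2^9 = 512

512


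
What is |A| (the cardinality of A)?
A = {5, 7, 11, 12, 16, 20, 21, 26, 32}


Set A = {5, 7, 11, 12, 16, 20, 21, 26, 32}
Listing elements: 5, 7, 11, 12, 16, 20, 21, 26, 32
Counting: 9 elements
|A| = 9

9


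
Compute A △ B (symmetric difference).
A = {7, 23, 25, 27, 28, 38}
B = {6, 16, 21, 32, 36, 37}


Set A = {7, 23, 25, 27, 28, 38}
Set B = {6, 16, 21, 32, 36, 37}
A △ B = (A \ B) ∪ (B \ A)
Elements in A but not B: {7, 23, 25, 27, 28, 38}
Elements in B but not A: {6, 16, 21, 32, 36, 37}
A △ B = {6, 7, 16, 21, 23, 25, 27, 28, 32, 36, 37, 38}

{6, 7, 16, 21, 23, 25, 27, 28, 32, 36, 37, 38}


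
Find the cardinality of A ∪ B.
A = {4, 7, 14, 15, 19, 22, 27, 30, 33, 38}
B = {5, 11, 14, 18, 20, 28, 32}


Set A = {4, 7, 14, 15, 19, 22, 27, 30, 33, 38}, |A| = 10
Set B = {5, 11, 14, 18, 20, 28, 32}, |B| = 7
A ∩ B = {14}, |A ∩ B| = 1
|A ∪ B| = |A| + |B| - |A ∩ B| = 10 + 7 - 1 = 16

16


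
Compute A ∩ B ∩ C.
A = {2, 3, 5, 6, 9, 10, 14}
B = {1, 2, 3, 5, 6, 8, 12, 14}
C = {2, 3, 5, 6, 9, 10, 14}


Set A = {2, 3, 5, 6, 9, 10, 14}
Set B = {1, 2, 3, 5, 6, 8, 12, 14}
Set C = {2, 3, 5, 6, 9, 10, 14}
First, A ∩ B = {2, 3, 5, 6, 14}
Then, (A ∩ B) ∩ C = {2, 3, 5, 6, 14}

{2, 3, 5, 6, 14}


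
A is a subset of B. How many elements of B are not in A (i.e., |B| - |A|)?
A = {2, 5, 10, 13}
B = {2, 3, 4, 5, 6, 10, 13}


Set A = {2, 5, 10, 13}, |A| = 4
Set B = {2, 3, 4, 5, 6, 10, 13}, |B| = 7
Since A ⊆ B: B \ A = {3, 4, 6}
|B| - |A| = 7 - 4 = 3

3


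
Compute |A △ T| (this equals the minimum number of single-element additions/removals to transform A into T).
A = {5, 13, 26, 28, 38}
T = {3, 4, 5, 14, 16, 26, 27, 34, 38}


Set A = {5, 13, 26, 28, 38}
Set T = {3, 4, 5, 14, 16, 26, 27, 34, 38}
Elements to remove from A (in A, not in T): {13, 28} → 2 removals
Elements to add to A (in T, not in A): {3, 4, 14, 16, 27, 34} → 6 additions
Total edits = 2 + 6 = 8

8


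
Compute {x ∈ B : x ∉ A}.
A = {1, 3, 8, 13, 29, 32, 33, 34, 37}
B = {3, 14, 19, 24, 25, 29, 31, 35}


Set A = {1, 3, 8, 13, 29, 32, 33, 34, 37}
Set B = {3, 14, 19, 24, 25, 29, 31, 35}
Check each element of B against A:
3 ∈ A, 14 ∉ A (include), 19 ∉ A (include), 24 ∉ A (include), 25 ∉ A (include), 29 ∈ A, 31 ∉ A (include), 35 ∉ A (include)
Elements of B not in A: {14, 19, 24, 25, 31, 35}

{14, 19, 24, 25, 31, 35}


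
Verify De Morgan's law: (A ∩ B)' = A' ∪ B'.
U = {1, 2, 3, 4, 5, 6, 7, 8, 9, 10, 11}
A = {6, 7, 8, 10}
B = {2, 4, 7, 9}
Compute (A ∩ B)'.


U = {1, 2, 3, 4, 5, 6, 7, 8, 9, 10, 11}
A = {6, 7, 8, 10}, B = {2, 4, 7, 9}
A ∩ B = {7}
(A ∩ B)' = U \ (A ∩ B) = {1, 2, 3, 4, 5, 6, 8, 9, 10, 11}
Verification via A' ∪ B': A' = {1, 2, 3, 4, 5, 9, 11}, B' = {1, 3, 5, 6, 8, 10, 11}
A' ∪ B' = {1, 2, 3, 4, 5, 6, 8, 9, 10, 11} ✓

{1, 2, 3, 4, 5, 6, 8, 9, 10, 11}


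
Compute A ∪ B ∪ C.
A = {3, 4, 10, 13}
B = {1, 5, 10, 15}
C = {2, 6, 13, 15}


Set A = {3, 4, 10, 13}
Set B = {1, 5, 10, 15}
Set C = {2, 6, 13, 15}
First, A ∪ B = {1, 3, 4, 5, 10, 13, 15}
Then, (A ∪ B) ∪ C = {1, 2, 3, 4, 5, 6, 10, 13, 15}

{1, 2, 3, 4, 5, 6, 10, 13, 15}


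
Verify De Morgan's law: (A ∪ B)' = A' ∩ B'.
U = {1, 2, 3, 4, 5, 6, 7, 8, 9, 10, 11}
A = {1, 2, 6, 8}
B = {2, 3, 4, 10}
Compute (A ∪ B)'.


U = {1, 2, 3, 4, 5, 6, 7, 8, 9, 10, 11}
A = {1, 2, 6, 8}, B = {2, 3, 4, 10}
A ∪ B = {1, 2, 3, 4, 6, 8, 10}
(A ∪ B)' = U \ (A ∪ B) = {5, 7, 9, 11}
Verification via A' ∩ B': A' = {3, 4, 5, 7, 9, 10, 11}, B' = {1, 5, 6, 7, 8, 9, 11}
A' ∩ B' = {5, 7, 9, 11} ✓

{5, 7, 9, 11}


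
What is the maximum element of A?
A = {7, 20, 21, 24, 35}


Set A = {7, 20, 21, 24, 35}
Elements in ascending order: 7, 20, 21, 24, 35
The largest element is 35.

35


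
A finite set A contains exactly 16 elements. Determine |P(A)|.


The set has 16 elements.
The power set contains all possible subsets.
|P(A)| = 2^|A| = 2^16 = 65536

65536


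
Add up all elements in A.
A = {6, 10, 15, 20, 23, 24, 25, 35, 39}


Set A = {6, 10, 15, 20, 23, 24, 25, 35, 39}
Sum = 6 + 10 + 15 + 20 + 23 + 24 + 25 + 35 + 39 = 197

197


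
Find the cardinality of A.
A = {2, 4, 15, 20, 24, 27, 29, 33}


Set A = {2, 4, 15, 20, 24, 27, 29, 33}
Listing elements: 2, 4, 15, 20, 24, 27, 29, 33
Counting: 8 elements
|A| = 8

8


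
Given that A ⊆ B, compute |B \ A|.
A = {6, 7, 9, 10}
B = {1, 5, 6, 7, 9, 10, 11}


Set A = {6, 7, 9, 10}, |A| = 4
Set B = {1, 5, 6, 7, 9, 10, 11}, |B| = 7
Since A ⊆ B: B \ A = {1, 5, 11}
|B| - |A| = 7 - 4 = 3

3


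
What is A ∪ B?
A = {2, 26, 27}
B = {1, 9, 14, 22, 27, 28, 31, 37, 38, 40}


Set A = {2, 26, 27}
Set B = {1, 9, 14, 22, 27, 28, 31, 37, 38, 40}
A ∪ B includes all elements in either set.
Elements from A: {2, 26, 27}
Elements from B not already included: {1, 9, 14, 22, 28, 31, 37, 38, 40}
A ∪ B = {1, 2, 9, 14, 22, 26, 27, 28, 31, 37, 38, 40}

{1, 2, 9, 14, 22, 26, 27, 28, 31, 37, 38, 40}


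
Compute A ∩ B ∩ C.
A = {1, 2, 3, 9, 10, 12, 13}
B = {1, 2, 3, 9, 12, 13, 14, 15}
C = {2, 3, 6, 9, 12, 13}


Set A = {1, 2, 3, 9, 10, 12, 13}
Set B = {1, 2, 3, 9, 12, 13, 14, 15}
Set C = {2, 3, 6, 9, 12, 13}
First, A ∩ B = {1, 2, 3, 9, 12, 13}
Then, (A ∩ B) ∩ C = {2, 3, 9, 12, 13}

{2, 3, 9, 12, 13}


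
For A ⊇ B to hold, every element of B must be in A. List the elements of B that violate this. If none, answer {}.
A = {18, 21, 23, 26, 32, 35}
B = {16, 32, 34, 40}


Set A = {18, 21, 23, 26, 32, 35}
Set B = {16, 32, 34, 40}
Check each element of B against A:
16 ∉ A (include), 32 ∈ A, 34 ∉ A (include), 40 ∉ A (include)
Elements of B not in A: {16, 34, 40}

{16, 34, 40}


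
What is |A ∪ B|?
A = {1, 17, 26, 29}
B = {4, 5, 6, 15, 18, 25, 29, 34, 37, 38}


Set A = {1, 17, 26, 29}, |A| = 4
Set B = {4, 5, 6, 15, 18, 25, 29, 34, 37, 38}, |B| = 10
A ∩ B = {29}, |A ∩ B| = 1
|A ∪ B| = |A| + |B| - |A ∩ B| = 4 + 10 - 1 = 13

13


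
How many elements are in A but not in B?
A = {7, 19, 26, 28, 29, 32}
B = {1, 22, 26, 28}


Set A = {7, 19, 26, 28, 29, 32}
Set B = {1, 22, 26, 28}
A \ B = {7, 19, 29, 32}
|A \ B| = 4

4


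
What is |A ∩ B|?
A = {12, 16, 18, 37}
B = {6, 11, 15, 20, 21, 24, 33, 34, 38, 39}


Set A = {12, 16, 18, 37}
Set B = {6, 11, 15, 20, 21, 24, 33, 34, 38, 39}
A ∩ B = {}
|A ∩ B| = 0

0


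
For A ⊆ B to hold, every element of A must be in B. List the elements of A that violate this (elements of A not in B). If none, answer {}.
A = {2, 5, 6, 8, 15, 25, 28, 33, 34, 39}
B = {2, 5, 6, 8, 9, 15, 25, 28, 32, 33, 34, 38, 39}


Set A = {2, 5, 6, 8, 15, 25, 28, 33, 34, 39}
Set B = {2, 5, 6, 8, 9, 15, 25, 28, 32, 33, 34, 38, 39}
Check each element of A against B:
2 ∈ B, 5 ∈ B, 6 ∈ B, 8 ∈ B, 15 ∈ B, 25 ∈ B, 28 ∈ B, 33 ∈ B, 34 ∈ B, 39 ∈ B
Elements of A not in B: {}

{}


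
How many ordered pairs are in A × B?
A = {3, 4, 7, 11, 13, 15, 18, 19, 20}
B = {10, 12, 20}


Set A = {3, 4, 7, 11, 13, 15, 18, 19, 20} has 9 elements.
Set B = {10, 12, 20} has 3 elements.
|A × B| = |A| × |B| = 9 × 3 = 27

27


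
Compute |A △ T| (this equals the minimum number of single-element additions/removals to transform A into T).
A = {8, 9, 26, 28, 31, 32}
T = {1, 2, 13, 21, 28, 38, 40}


Set A = {8, 9, 26, 28, 31, 32}
Set T = {1, 2, 13, 21, 28, 38, 40}
Elements to remove from A (in A, not in T): {8, 9, 26, 31, 32} → 5 removals
Elements to add to A (in T, not in A): {1, 2, 13, 21, 38, 40} → 6 additions
Total edits = 5 + 6 = 11

11


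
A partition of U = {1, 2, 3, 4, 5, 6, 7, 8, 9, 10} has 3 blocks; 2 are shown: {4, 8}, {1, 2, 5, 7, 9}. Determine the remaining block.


U = {1, 2, 3, 4, 5, 6, 7, 8, 9, 10}
Shown blocks: {4, 8}, {1, 2, 5, 7, 9}
A partition's blocks are pairwise disjoint and cover U, so the missing block = U \ (union of shown blocks).
Union of shown blocks: {1, 2, 4, 5, 7, 8, 9}
Missing block = U \ (union) = {3, 6, 10}

{3, 6, 10}


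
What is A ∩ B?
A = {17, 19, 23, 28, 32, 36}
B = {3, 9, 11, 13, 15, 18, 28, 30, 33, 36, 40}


Set A = {17, 19, 23, 28, 32, 36}
Set B = {3, 9, 11, 13, 15, 18, 28, 30, 33, 36, 40}
A ∩ B includes only elements in both sets.
Check each element of A against B:
17 ✗, 19 ✗, 23 ✗, 28 ✓, 32 ✗, 36 ✓
A ∩ B = {28, 36}

{28, 36}


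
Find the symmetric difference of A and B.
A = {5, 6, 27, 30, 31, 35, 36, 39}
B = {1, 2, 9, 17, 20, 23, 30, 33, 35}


Set A = {5, 6, 27, 30, 31, 35, 36, 39}
Set B = {1, 2, 9, 17, 20, 23, 30, 33, 35}
A △ B = (A \ B) ∪ (B \ A)
Elements in A but not B: {5, 6, 27, 31, 36, 39}
Elements in B but not A: {1, 2, 9, 17, 20, 23, 33}
A △ B = {1, 2, 5, 6, 9, 17, 20, 23, 27, 31, 33, 36, 39}

{1, 2, 5, 6, 9, 17, 20, 23, 27, 31, 33, 36, 39}


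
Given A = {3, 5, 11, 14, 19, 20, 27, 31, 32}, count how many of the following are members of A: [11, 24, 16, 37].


Set A = {3, 5, 11, 14, 19, 20, 27, 31, 32}
Candidates: [11, 24, 16, 37]
Check each candidate:
11 ∈ A, 24 ∉ A, 16 ∉ A, 37 ∉ A
Count of candidates in A: 1

1


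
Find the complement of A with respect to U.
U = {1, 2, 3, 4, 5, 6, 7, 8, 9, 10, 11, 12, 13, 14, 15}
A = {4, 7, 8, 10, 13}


Universal set U = {1, 2, 3, 4, 5, 6, 7, 8, 9, 10, 11, 12, 13, 14, 15}
Set A = {4, 7, 8, 10, 13}
A' = U \ A = elements in U but not in A
Checking each element of U:
1 (not in A, include), 2 (not in A, include), 3 (not in A, include), 4 (in A, exclude), 5 (not in A, include), 6 (not in A, include), 7 (in A, exclude), 8 (in A, exclude), 9 (not in A, include), 10 (in A, exclude), 11 (not in A, include), 12 (not in A, include), 13 (in A, exclude), 14 (not in A, include), 15 (not in A, include)
A' = {1, 2, 3, 5, 6, 9, 11, 12, 14, 15}

{1, 2, 3, 5, 6, 9, 11, 12, 14, 15}


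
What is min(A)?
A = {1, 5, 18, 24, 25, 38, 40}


Set A = {1, 5, 18, 24, 25, 38, 40}
Elements in ascending order: 1, 5, 18, 24, 25, 38, 40
The smallest element is 1.

1


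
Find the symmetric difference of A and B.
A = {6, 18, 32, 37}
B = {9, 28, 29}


Set A = {6, 18, 32, 37}
Set B = {9, 28, 29}
A △ B = (A \ B) ∪ (B \ A)
Elements in A but not B: {6, 18, 32, 37}
Elements in B but not A: {9, 28, 29}
A △ B = {6, 9, 18, 28, 29, 32, 37}

{6, 9, 18, 28, 29, 32, 37}


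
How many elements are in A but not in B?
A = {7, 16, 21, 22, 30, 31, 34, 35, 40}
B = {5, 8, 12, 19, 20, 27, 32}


Set A = {7, 16, 21, 22, 30, 31, 34, 35, 40}
Set B = {5, 8, 12, 19, 20, 27, 32}
A \ B = {7, 16, 21, 22, 30, 31, 34, 35, 40}
|A \ B| = 9

9


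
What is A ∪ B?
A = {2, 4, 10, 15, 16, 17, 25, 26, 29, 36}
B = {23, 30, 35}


Set A = {2, 4, 10, 15, 16, 17, 25, 26, 29, 36}
Set B = {23, 30, 35}
A ∪ B includes all elements in either set.
Elements from A: {2, 4, 10, 15, 16, 17, 25, 26, 29, 36}
Elements from B not already included: {23, 30, 35}
A ∪ B = {2, 4, 10, 15, 16, 17, 23, 25, 26, 29, 30, 35, 36}

{2, 4, 10, 15, 16, 17, 23, 25, 26, 29, 30, 35, 36}


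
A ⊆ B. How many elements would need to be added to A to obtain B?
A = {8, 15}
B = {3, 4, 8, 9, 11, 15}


Set A = {8, 15}, |A| = 2
Set B = {3, 4, 8, 9, 11, 15}, |B| = 6
Since A ⊆ B: B \ A = {3, 4, 9, 11}
|B| - |A| = 6 - 2 = 4

4


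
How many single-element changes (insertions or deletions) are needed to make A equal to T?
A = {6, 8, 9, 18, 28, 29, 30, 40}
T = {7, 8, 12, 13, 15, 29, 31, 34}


Set A = {6, 8, 9, 18, 28, 29, 30, 40}
Set T = {7, 8, 12, 13, 15, 29, 31, 34}
Elements to remove from A (in A, not in T): {6, 9, 18, 28, 30, 40} → 6 removals
Elements to add to A (in T, not in A): {7, 12, 13, 15, 31, 34} → 6 additions
Total edits = 6 + 6 = 12

12


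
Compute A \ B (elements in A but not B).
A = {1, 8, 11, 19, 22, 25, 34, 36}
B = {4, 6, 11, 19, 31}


Set A = {1, 8, 11, 19, 22, 25, 34, 36}
Set B = {4, 6, 11, 19, 31}
A \ B includes elements in A that are not in B.
Check each element of A:
1 (not in B, keep), 8 (not in B, keep), 11 (in B, remove), 19 (in B, remove), 22 (not in B, keep), 25 (not in B, keep), 34 (not in B, keep), 36 (not in B, keep)
A \ B = {1, 8, 22, 25, 34, 36}

{1, 8, 22, 25, 34, 36}


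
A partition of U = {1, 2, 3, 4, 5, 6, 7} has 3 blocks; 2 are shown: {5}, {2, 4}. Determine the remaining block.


U = {1, 2, 3, 4, 5, 6, 7}
Shown blocks: {5}, {2, 4}
A partition's blocks are pairwise disjoint and cover U, so the missing block = U \ (union of shown blocks).
Union of shown blocks: {2, 4, 5}
Missing block = U \ (union) = {1, 3, 6, 7}

{1, 3, 6, 7}


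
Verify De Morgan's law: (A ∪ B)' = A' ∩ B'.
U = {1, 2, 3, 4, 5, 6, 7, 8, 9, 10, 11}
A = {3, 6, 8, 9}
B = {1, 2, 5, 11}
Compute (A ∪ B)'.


U = {1, 2, 3, 4, 5, 6, 7, 8, 9, 10, 11}
A = {3, 6, 8, 9}, B = {1, 2, 5, 11}
A ∪ B = {1, 2, 3, 5, 6, 8, 9, 11}
(A ∪ B)' = U \ (A ∪ B) = {4, 7, 10}
Verification via A' ∩ B': A' = {1, 2, 4, 5, 7, 10, 11}, B' = {3, 4, 6, 7, 8, 9, 10}
A' ∩ B' = {4, 7, 10} ✓

{4, 7, 10}


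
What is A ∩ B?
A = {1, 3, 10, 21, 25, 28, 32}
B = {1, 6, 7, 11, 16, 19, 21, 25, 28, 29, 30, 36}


Set A = {1, 3, 10, 21, 25, 28, 32}
Set B = {1, 6, 7, 11, 16, 19, 21, 25, 28, 29, 30, 36}
A ∩ B includes only elements in both sets.
Check each element of A against B:
1 ✓, 3 ✗, 10 ✗, 21 ✓, 25 ✓, 28 ✓, 32 ✗
A ∩ B = {1, 21, 25, 28}

{1, 21, 25, 28}


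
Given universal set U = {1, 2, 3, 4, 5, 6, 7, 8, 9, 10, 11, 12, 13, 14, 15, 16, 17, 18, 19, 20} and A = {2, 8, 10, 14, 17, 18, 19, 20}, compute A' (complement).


Universal set U = {1, 2, 3, 4, 5, 6, 7, 8, 9, 10, 11, 12, 13, 14, 15, 16, 17, 18, 19, 20}
Set A = {2, 8, 10, 14, 17, 18, 19, 20}
A' = U \ A = elements in U but not in A
Checking each element of U:
1 (not in A, include), 2 (in A, exclude), 3 (not in A, include), 4 (not in A, include), 5 (not in A, include), 6 (not in A, include), 7 (not in A, include), 8 (in A, exclude), 9 (not in A, include), 10 (in A, exclude), 11 (not in A, include), 12 (not in A, include), 13 (not in A, include), 14 (in A, exclude), 15 (not in A, include), 16 (not in A, include), 17 (in A, exclude), 18 (in A, exclude), 19 (in A, exclude), 20 (in A, exclude)
A' = {1, 3, 4, 5, 6, 7, 9, 11, 12, 13, 15, 16}

{1, 3, 4, 5, 6, 7, 9, 11, 12, 13, 15, 16}


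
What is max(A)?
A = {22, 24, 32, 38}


Set A = {22, 24, 32, 38}
Elements in ascending order: 22, 24, 32, 38
The largest element is 38.

38


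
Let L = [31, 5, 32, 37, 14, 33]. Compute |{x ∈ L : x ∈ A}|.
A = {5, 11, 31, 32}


Set A = {5, 11, 31, 32}
Candidates: [31, 5, 32, 37, 14, 33]
Check each candidate:
31 ∈ A, 5 ∈ A, 32 ∈ A, 37 ∉ A, 14 ∉ A, 33 ∉ A
Count of candidates in A: 3

3


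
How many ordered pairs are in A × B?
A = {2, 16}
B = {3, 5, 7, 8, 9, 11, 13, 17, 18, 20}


Set A = {2, 16} has 2 elements.
Set B = {3, 5, 7, 8, 9, 11, 13, 17, 18, 20} has 10 elements.
|A × B| = |A| × |B| = 2 × 10 = 20

20


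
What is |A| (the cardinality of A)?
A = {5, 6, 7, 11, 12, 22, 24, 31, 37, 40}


Set A = {5, 6, 7, 11, 12, 22, 24, 31, 37, 40}
Listing elements: 5, 6, 7, 11, 12, 22, 24, 31, 37, 40
Counting: 10 elements
|A| = 10

10


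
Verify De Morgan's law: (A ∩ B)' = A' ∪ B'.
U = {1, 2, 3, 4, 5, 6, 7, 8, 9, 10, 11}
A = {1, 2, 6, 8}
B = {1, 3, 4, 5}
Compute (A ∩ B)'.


U = {1, 2, 3, 4, 5, 6, 7, 8, 9, 10, 11}
A = {1, 2, 6, 8}, B = {1, 3, 4, 5}
A ∩ B = {1}
(A ∩ B)' = U \ (A ∩ B) = {2, 3, 4, 5, 6, 7, 8, 9, 10, 11}
Verification via A' ∪ B': A' = {3, 4, 5, 7, 9, 10, 11}, B' = {2, 6, 7, 8, 9, 10, 11}
A' ∪ B' = {2, 3, 4, 5, 6, 7, 8, 9, 10, 11} ✓

{2, 3, 4, 5, 6, 7, 8, 9, 10, 11}


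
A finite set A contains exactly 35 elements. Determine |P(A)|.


The set has 35 elements.
The power set contains all possible subsets.
|P(A)| = 2^|A| = 2^35 = 34359738368

34359738368


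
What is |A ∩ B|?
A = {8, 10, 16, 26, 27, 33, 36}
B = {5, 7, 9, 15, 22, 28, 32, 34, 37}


Set A = {8, 10, 16, 26, 27, 33, 36}
Set B = {5, 7, 9, 15, 22, 28, 32, 34, 37}
A ∩ B = {}
|A ∩ B| = 0

0


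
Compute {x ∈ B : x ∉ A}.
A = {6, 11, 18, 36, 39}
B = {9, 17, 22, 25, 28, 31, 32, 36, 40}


Set A = {6, 11, 18, 36, 39}
Set B = {9, 17, 22, 25, 28, 31, 32, 36, 40}
Check each element of B against A:
9 ∉ A (include), 17 ∉ A (include), 22 ∉ A (include), 25 ∉ A (include), 28 ∉ A (include), 31 ∉ A (include), 32 ∉ A (include), 36 ∈ A, 40 ∉ A (include)
Elements of B not in A: {9, 17, 22, 25, 28, 31, 32, 40}

{9, 17, 22, 25, 28, 31, 32, 40}


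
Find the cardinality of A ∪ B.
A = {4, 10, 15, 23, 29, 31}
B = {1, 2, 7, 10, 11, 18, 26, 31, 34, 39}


Set A = {4, 10, 15, 23, 29, 31}, |A| = 6
Set B = {1, 2, 7, 10, 11, 18, 26, 31, 34, 39}, |B| = 10
A ∩ B = {10, 31}, |A ∩ B| = 2
|A ∪ B| = |A| + |B| - |A ∩ B| = 6 + 10 - 2 = 14

14


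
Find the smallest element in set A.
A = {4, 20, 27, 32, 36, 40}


Set A = {4, 20, 27, 32, 36, 40}
Elements in ascending order: 4, 20, 27, 32, 36, 40
The smallest element is 4.

4


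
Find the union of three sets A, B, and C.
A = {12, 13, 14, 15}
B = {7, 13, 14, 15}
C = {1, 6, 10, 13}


Set A = {12, 13, 14, 15}
Set B = {7, 13, 14, 15}
Set C = {1, 6, 10, 13}
First, A ∪ B = {7, 12, 13, 14, 15}
Then, (A ∪ B) ∪ C = {1, 6, 7, 10, 12, 13, 14, 15}

{1, 6, 7, 10, 12, 13, 14, 15}


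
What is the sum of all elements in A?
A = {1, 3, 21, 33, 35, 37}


Set A = {1, 3, 21, 33, 35, 37}
Sum = 1 + 3 + 21 + 33 + 35 + 37 = 130

130


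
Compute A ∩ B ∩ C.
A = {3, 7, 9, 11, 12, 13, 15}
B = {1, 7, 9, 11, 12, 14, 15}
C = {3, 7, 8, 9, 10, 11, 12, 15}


Set A = {3, 7, 9, 11, 12, 13, 15}
Set B = {1, 7, 9, 11, 12, 14, 15}
Set C = {3, 7, 8, 9, 10, 11, 12, 15}
First, A ∩ B = {7, 9, 11, 12, 15}
Then, (A ∩ B) ∩ C = {7, 9, 11, 12, 15}

{7, 9, 11, 12, 15}


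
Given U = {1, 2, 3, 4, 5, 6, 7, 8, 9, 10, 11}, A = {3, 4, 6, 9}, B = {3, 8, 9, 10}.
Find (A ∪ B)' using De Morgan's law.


U = {1, 2, 3, 4, 5, 6, 7, 8, 9, 10, 11}
A = {3, 4, 6, 9}, B = {3, 8, 9, 10}
A ∪ B = {3, 4, 6, 8, 9, 10}
(A ∪ B)' = U \ (A ∪ B) = {1, 2, 5, 7, 11}
Verification via A' ∩ B': A' = {1, 2, 5, 7, 8, 10, 11}, B' = {1, 2, 4, 5, 6, 7, 11}
A' ∩ B' = {1, 2, 5, 7, 11} ✓

{1, 2, 5, 7, 11}


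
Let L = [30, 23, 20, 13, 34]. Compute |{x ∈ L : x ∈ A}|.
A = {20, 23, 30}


Set A = {20, 23, 30}
Candidates: [30, 23, 20, 13, 34]
Check each candidate:
30 ∈ A, 23 ∈ A, 20 ∈ A, 13 ∉ A, 34 ∉ A
Count of candidates in A: 3

3


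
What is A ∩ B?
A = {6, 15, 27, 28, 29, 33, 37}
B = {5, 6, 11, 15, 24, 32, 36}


Set A = {6, 15, 27, 28, 29, 33, 37}
Set B = {5, 6, 11, 15, 24, 32, 36}
A ∩ B includes only elements in both sets.
Check each element of A against B:
6 ✓, 15 ✓, 27 ✗, 28 ✗, 29 ✗, 33 ✗, 37 ✗
A ∩ B = {6, 15}

{6, 15}


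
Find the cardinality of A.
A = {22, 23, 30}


Set A = {22, 23, 30}
Listing elements: 22, 23, 30
Counting: 3 elements
|A| = 3

3


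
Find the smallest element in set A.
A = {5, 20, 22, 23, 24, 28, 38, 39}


Set A = {5, 20, 22, 23, 24, 28, 38, 39}
Elements in ascending order: 5, 20, 22, 23, 24, 28, 38, 39
The smallest element is 5.

5


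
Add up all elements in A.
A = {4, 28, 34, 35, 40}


Set A = {4, 28, 34, 35, 40}
Sum = 4 + 28 + 34 + 35 + 40 = 141

141
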